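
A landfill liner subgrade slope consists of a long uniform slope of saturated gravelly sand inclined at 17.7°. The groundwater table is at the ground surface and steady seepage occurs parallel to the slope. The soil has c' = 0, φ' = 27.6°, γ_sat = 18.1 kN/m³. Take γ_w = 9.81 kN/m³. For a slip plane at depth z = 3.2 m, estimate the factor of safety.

FS = 0.75

With seepage parallel to the slope and the water table at the surface, the effective normal stress on the slip plane uses the buoyant unit weight γ' = γ_sat − γ_w while the driving shear stress uses γ_sat:
FS = [c' + γ' z cos²β tanφ'] / [γ_sat z sinβ cosβ]
(For c' = 0 this reduces to FS = (γ'/γ_sat)·tanφ'/tanβ.)
γ' = 18.1 − 9.81 = 8.29 kN/m³
Numerator = 0.0 + 8.29·3.2·cos²17.7°·tan27.6° = 0.0 + 8.29·3.2·0.9076·0.5228 = 12.587 kPa
Denominator = 18.1·3.2·sin17.7°·cos17.7° = 18.1·3.2·0.3040·0.9527 = 16.776 kPa
FS = 12.587 / 16.776 = 0.750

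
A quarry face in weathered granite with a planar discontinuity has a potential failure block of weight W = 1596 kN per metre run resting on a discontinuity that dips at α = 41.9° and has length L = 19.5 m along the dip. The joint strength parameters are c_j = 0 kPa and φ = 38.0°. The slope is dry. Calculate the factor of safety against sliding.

FS = 0.87

Resolving the block weight along and normal to the plane and applying the Mohr–Coulomb strength on the joint:
N' = W cosα = 1596·cos41.9° = 1187.9 kN/m
Driving force T = W sinα = 1596·sin41.9° = 1065.9 kN/m
Resisting force R = c_j·L + N'·tanφ = 0·19.5 + 1187.9·tan38.0° = 0.0 + 928.1 = 928.1 kN/m
FS = R / T = 928.1 / 1065.9 = 0.871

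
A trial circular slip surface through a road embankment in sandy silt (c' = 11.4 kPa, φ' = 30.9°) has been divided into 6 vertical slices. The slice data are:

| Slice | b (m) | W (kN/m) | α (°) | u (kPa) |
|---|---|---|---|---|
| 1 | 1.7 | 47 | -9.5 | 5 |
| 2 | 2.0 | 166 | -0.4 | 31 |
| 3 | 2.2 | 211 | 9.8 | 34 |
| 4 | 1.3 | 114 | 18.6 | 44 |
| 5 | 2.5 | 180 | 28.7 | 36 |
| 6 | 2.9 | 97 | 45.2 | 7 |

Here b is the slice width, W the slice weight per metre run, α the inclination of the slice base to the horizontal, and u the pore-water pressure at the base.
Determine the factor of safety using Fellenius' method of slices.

Ordinary method of slices: FS = Σ[c'·Δl_i + (W_i cosα_i − u_i·Δl_i)·tanφ'] / Σ W_i sinα_i, with Δl_i = b_i / cosα_i.
Slice 1: Δl = 1.7/cos(-9.5°) = 1.724 m; N'_1 = 47·cos(-9.5°) − 5·1.724 = 37.7; c'Δl = 19.65; W sinα = -7.8
Slice 2: Δl = 2.0/cos(-0.4°) = 2.000 m; N'_2 = 166·cos(-0.4°) − 31·2.000 = 104.0; c'Δl = 22.80; W sinα = -1.2
Slice 3: Δl = 2.2/cos9.8° = 2.233 m; N'_3 = 211·cos9.8° − 34·2.233 = 132.0; c'Δl = 25.45; W sinα = 35.9
Slice 4: Δl = 1.3/cos18.6° = 1.372 m; N'_4 = 114·cos18.6° − 44·1.372 = 47.7; c'Δl = 15.64; W sinα = 36.4
Slice 5: Δl = 2.5/cos28.7° = 2.850 m; N'_5 = 180·cos28.7° − 36·2.850 = 55.3; c'Δl = 32.49; W sinα = 86.4
Slice 6: Δl = 2.9/cos45.2° = 4.116 m; N'_6 = 97·cos45.2° − 7·4.116 = 39.5; c'Δl = 46.92; W sinα = 68.8
Σc'Δl = 162.9 kN/m; ΣN' = 416.3 kN/m; ΣW sinα = 218.6 kN/m
Resisting = 162.9 + 416.3·tan30.9° = 162.9 + 249.1 = 412.1 kN/m
FS = 412.1 / 218.6 = 1.885

FS = 1.88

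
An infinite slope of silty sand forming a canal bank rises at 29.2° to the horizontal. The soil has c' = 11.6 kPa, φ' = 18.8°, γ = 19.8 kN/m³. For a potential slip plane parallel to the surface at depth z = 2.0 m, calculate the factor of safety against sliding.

For an infinite slope with a slip plane parallel to the surface (no pore pressure): FS = [c' + γz cos²β tanφ'] / [γz sinβ cosβ].
γz = 19.8·2.0 = 39.60 kN/m²
Numerator = 11.6 + 39.60·cos²29.2°·tan18.8° = 11.6 + 39.60·0.7620·0.3404 = 21.872 kPa
Denominator = 39.60·sin29.2°·cos29.2° = 39.60·0.4879·0.8729 = 16.864 kPa
FS = 21.872 / 16.864 = 1.297

FS = 1.30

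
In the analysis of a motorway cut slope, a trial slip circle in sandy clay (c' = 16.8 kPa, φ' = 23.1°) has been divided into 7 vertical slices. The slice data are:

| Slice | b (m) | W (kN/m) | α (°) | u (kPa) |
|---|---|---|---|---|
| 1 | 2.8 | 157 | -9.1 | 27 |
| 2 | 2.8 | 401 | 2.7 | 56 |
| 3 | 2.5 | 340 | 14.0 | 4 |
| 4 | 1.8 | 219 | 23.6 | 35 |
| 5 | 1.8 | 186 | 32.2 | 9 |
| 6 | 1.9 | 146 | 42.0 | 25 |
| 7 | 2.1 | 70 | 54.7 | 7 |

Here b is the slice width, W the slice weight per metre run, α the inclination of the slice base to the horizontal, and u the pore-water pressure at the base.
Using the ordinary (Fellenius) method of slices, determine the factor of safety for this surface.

FS = 1.73

Ordinary method of slices: FS = Σ[c'·Δl_i + (W_i cosα_i − u_i·Δl_i)·tanφ'] / Σ W_i sinα_i, with Δl_i = b_i / cosα_i.
Slice 1: Δl = 2.8/cos(-9.1°) = 2.836 m; N'_1 = 157·cos(-9.1°) − 27·2.836 = 78.5; c'Δl = 47.64; W sinα = -24.8
Slice 2: Δl = 2.8/cos2.7° = 2.803 m; N'_2 = 401·cos2.7° − 56·2.803 = 243.6; c'Δl = 47.09; W sinα = 18.9
Slice 3: Δl = 2.5/cos14.0° = 2.577 m; N'_3 = 340·cos14.0° − 4·2.577 = 319.6; c'Δl = 43.29; W sinα = 82.3
Slice 4: Δl = 1.8/cos23.6° = 1.964 m; N'_4 = 219·cos23.6° − 35·1.964 = 131.9; c'Δl = 33.00; W sinα = 87.7
Slice 5: Δl = 1.8/cos32.2° = 2.127 m; N'_5 = 186·cos32.2° − 9·2.127 = 138.2; c'Δl = 35.74; W sinα = 99.1
Slice 6: Δl = 1.9/cos42.0° = 2.557 m; N'_6 = 146·cos42.0° − 25·2.557 = 44.6; c'Δl = 42.95; W sinα = 97.7
Slice 7: Δl = 2.1/cos54.7° = 3.634 m; N'_7 = 70·cos54.7° − 7·3.634 = 15.0; c'Δl = 61.05; W sinα = 57.1
Σc'Δl = 310.8 kN/m; ΣN' = 971.4 kN/m; ΣW sinα = 417.9 kN/m
Resisting = 310.8 + 971.4·tan23.1° = 310.8 + 414.3 = 725.1 kN/m
FS = 725.1 / 417.9 = 1.735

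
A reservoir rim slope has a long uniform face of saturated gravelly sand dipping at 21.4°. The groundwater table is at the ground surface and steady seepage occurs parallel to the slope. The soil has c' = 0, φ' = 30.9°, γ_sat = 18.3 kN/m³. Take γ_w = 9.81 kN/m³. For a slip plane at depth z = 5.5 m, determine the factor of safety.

With seepage parallel to the slope and the water table at the surface, the effective normal stress on the slip plane uses the buoyant unit weight γ' = γ_sat − γ_w while the driving shear stress uses γ_sat:
FS = [c' + γ' z cos²β tanφ'] / [γ_sat z sinβ cosβ]
(For c' = 0 this reduces to FS = (γ'/γ_sat)·tanφ'/tanβ.)
γ' = 18.3 − 9.81 = 8.49 kN/m³
Numerator = 0.0 + 8.49·5.5·cos²21.4°·tan30.9° = 0.0 + 8.49·5.5·0.8669·0.5985 = 24.226 kPa
Denominator = 18.3·5.5·sin21.4°·cos21.4° = 18.3·5.5·0.3649·0.9311 = 34.193 kPa
FS = 24.226 / 34.193 = 0.709

FS = 0.71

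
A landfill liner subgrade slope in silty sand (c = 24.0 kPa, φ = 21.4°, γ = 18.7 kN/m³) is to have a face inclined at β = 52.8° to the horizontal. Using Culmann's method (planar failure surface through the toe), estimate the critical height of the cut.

Culmann's analysis gives the critical failure plane at α_cr = (β + φ)/2 = (52.8 + 21.4)/2 = 37.1°, and the critical height
H_c = (4c/γ) · sinβ cosφ / [1 − cos(β − φ)]
    = (4·24.0/18.7) · sin52.8°·cos21.4° / [1 − cos(31.4°)]
    = 5.134 · 0.7965·0.9311 / [1 − 0.8536]
    = 5.134 · 0.7416 / 0.1464
    = 26.00 m

H_c = 26.00 m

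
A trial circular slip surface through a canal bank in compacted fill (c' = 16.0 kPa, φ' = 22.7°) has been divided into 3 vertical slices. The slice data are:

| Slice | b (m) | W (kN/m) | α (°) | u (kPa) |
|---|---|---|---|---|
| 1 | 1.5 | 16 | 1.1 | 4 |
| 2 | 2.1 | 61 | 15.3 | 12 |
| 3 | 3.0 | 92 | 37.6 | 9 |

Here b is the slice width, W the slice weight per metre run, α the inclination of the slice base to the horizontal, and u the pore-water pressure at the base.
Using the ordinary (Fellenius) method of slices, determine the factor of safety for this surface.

Ordinary method of slices: FS = Σ[c'·Δl_i + (W_i cosα_i − u_i·Δl_i)·tanφ'] / Σ W_i sinα_i, with Δl_i = b_i / cosα_i.
Slice 1: Δl = 1.5/cos1.1° = 1.500 m; N'_1 = 16·cos1.1° − 4·1.500 = 10.0; c'Δl = 24.00; W sinα = 0.3
Slice 2: Δl = 2.1/cos15.3° = 2.177 m; N'_2 = 61·cos15.3° − 12·2.177 = 32.7; c'Δl = 34.83; W sinα = 16.1
Slice 3: Δl = 3.0/cos37.6° = 3.786 m; N'_3 = 92·cos37.6° − 9·3.786 = 38.8; c'Δl = 60.58; W sinα = 56.1
Σc'Δl = 119.4 kN/m; ΣN' = 81.5 kN/m; ΣW sinα = 72.5 kN/m
Resisting = 119.4 + 81.5·tan22.7° = 119.4 + 34.1 = 153.5 kN/m
FS = 153.5 / 72.5 = 2.116

FS = 2.12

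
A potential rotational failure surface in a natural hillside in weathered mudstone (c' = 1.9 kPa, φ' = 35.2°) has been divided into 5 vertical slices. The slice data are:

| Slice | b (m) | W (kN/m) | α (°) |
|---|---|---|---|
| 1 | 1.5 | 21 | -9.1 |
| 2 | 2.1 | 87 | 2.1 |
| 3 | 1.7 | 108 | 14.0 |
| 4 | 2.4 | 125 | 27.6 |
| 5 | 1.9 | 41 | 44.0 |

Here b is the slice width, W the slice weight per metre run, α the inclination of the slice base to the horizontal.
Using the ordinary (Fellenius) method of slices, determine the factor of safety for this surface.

Ordinary method of slices: FS = Σ[c'·Δl_i + (W_i cosα_i)·tanφ'] / Σ W_i sinα_i, with Δl_i = b_i / cosα_i.
Slice 1: Δl = 1.5/cos(-9.1°) = 1.519 m; N'_1 = 21·cos(-9.1°) = 20.7; c'Δl = 2.89; W sinα = -3.3
Slice 2: Δl = 2.1/cos2.1° = 2.101 m; N'_2 = 87·cos2.1° = 86.9; c'Δl = 3.99; W sinα = 3.2
Slice 3: Δl = 1.7/cos14.0° = 1.752 m; N'_3 = 108·cos14.0° = 104.8; c'Δl = 3.33; W sinα = 26.1
Slice 4: Δl = 2.4/cos27.6° = 2.708 m; N'_4 = 125·cos27.6° = 110.8; c'Δl = 5.15; W sinα = 57.9
Slice 5: Δl = 1.9/cos44.0° = 2.641 m; N'_5 = 41·cos44.0° = 29.5; c'Δl = 5.02; W sinα = 28.5
Σc'Δl = 20.4 kN/m; ΣN' = 352.7 kN/m; ΣW sinα = 112.4 kN/m
Resisting = 20.4 + 352.7·tan35.2° = 20.4 + 248.8 = 269.2 kN/m
FS = 269.2 / 112.4 = 2.395

FS = 2.40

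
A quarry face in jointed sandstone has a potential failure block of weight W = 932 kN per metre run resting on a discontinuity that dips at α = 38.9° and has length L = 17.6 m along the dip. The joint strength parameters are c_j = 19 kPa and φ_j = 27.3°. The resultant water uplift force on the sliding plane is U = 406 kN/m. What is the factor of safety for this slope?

FS = 0.85

Resolving the block weight along and normal to the plane and applying the Mohr–Coulomb strength on the joint:
N' = W cosα − U = 932·cos38.9° − 406 = 319.3 kN/m
Driving force T = W sinα = 932·sin38.9° = 585.3 kN/m
Resisting force R = c_j·L + N'·tanφ_j = 19·17.6 + 319.3·tan27.3° = 334.4 + 164.8 = 499.2 kN/m
FS = R / T = 499.2 / 585.3 = 0.853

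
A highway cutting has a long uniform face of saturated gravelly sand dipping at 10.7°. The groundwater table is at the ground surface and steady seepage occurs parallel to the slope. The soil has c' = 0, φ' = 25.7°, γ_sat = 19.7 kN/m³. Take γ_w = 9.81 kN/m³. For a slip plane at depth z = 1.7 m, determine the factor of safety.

FS = 1.28

With seepage parallel to the slope and the water table at the surface, the effective normal stress on the slip plane uses the buoyant unit weight γ' = γ_sat − γ_w while the driving shear stress uses γ_sat:
FS = [c' + γ' z cos²β tanφ'] / [γ_sat z sinβ cosβ]
(For c' = 0 this reduces to FS = (γ'/γ_sat)·tanφ'/tanβ.)
γ' = 19.7 − 9.81 = 9.89 kN/m³
Numerator = 0.0 + 9.89·1.7·cos²10.7°·tan25.7° = 0.0 + 9.89·1.7·0.9655·0.4813 = 7.813 kPa
Denominator = 19.7·1.7·sin10.7°·cos10.7° = 19.7·1.7·0.1857·0.9826 = 6.110 kPa
FS = 7.813 / 6.110 = 1.279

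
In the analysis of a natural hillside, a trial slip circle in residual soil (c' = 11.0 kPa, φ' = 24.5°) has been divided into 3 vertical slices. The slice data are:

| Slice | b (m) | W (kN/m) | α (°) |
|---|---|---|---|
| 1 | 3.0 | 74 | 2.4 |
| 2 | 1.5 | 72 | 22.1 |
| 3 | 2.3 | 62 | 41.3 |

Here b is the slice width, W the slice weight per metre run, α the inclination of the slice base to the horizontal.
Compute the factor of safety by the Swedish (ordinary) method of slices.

Ordinary method of slices: FS = Σ[c'·Δl_i + (W_i cosα_i)·tanφ'] / Σ W_i sinα_i, with Δl_i = b_i / cosα_i.
Slice 1: Δl = 3.0/cos2.4° = 3.003 m; N'_1 = 74·cos2.4° = 73.9; c'Δl = 33.03; W sinα = 3.1
Slice 2: Δl = 1.5/cos22.1° = 1.619 m; N'_2 = 72·cos22.1° = 66.7; c'Δl = 17.81; W sinα = 27.1
Slice 3: Δl = 2.3/cos41.3° = 3.062 m; N'_3 = 62·cos41.3° = 46.6; c'Δl = 33.68; W sinα = 40.9
Σc'Δl = 84.5 kN/m; ΣN' = 187.2 kN/m; ΣW sinα = 71.1 kN/m
Resisting = 84.5 + 187.2·tan24.5° = 84.5 + 85.3 = 169.8 kN/m
FS = 169.8 / 71.1 = 2.388

FS = 2.39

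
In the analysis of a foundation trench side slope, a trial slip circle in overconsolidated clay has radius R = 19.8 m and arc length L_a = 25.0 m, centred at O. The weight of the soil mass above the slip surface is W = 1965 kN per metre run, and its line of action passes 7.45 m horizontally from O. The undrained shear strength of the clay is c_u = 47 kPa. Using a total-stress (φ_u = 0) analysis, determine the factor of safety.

Taking moments about the centre O, the resisting moment is provided by the undrained shear strength acting along the arc:
M_R = c_u·L_a·R = 47·25.00·19.8 = 23265.0 kN·m/m
M_D = W·d = 1965·7.45 = 14639.2 kN·m/m
FS = M_R / M_D = 23265.0 / 14639.2 = 1.589

FS = 1.59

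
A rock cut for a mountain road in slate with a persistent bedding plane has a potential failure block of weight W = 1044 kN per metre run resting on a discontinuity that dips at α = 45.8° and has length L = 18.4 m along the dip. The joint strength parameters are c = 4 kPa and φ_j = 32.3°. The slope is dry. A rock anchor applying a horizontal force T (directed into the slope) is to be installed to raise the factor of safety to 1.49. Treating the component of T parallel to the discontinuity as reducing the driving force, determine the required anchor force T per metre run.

T = 390 kN/m

Resolving forces along and normal to the sliding plane, with the horizontal anchor force T adding T·sinα to the effective normal force and T·cosα acting up the plane against the driving force:
FS = [cL + (W cosα + T sinα) tanφ_j] / [W sinα − T cosα]
Without the anchor: N' = 727.8 kN/m, driving T_d = 748.5 kN/m, resisting R = 4·18.4 + 727.8·tan32.3° = 533.7 kN/m, FS = 0.71.
Setting FS = 1.49 and solving for T:
1.49·(748.5 − T cos45.8°) = 533.7 + T sin45.8°·tan32.3°
T·(sin45.8°·tan32.3° + 1.49·cos45.8°) = 1.49·748.5 − 533.7
T·(0.7169·0.6322 + 1.49·0.6972) = 1115.2 − 533.7 = 581.5
T·1.4920 = 581.5
T = 389.7 kN/m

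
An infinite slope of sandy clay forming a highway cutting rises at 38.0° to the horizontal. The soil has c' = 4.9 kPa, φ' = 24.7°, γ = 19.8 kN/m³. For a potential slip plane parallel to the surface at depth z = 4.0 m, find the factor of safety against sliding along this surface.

For an infinite slope with a slip plane parallel to the surface (no pore pressure): FS = [c' + γz cos²β tanφ'] / [γz sinβ cosβ].
γz = 19.8·4.0 = 79.20 kN/m²
Numerator = 4.9 + 79.20·cos²38.0°·tan24.7° = 4.9 + 79.20·0.6210·0.4599 = 27.520 kPa
Denominator = 79.20·sin38.0°·cos38.0° = 79.20·0.6157·0.7880 = 38.424 kPa
FS = 27.520 / 38.424 = 0.716

FS = 0.72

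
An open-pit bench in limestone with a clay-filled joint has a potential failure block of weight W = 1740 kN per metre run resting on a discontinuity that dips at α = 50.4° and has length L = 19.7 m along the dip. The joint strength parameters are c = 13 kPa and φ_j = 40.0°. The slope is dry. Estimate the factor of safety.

FS = 0.89

Resolving the block weight along and normal to the plane and applying the Mohr–Coulomb strength on the joint:
N' = W cosα = 1740·cos50.4° = 1109.1 kN/m
Driving force T = W sinα = 1740·sin50.4° = 1340.7 kN/m
Resisting force R = c·L + N'·tanφ_j = 13·19.7 + 1109.1·tan40.0° = 256.1 + 930.7 = 1186.8 kN/m
FS = R / T = 1186.8 / 1340.7 = 0.885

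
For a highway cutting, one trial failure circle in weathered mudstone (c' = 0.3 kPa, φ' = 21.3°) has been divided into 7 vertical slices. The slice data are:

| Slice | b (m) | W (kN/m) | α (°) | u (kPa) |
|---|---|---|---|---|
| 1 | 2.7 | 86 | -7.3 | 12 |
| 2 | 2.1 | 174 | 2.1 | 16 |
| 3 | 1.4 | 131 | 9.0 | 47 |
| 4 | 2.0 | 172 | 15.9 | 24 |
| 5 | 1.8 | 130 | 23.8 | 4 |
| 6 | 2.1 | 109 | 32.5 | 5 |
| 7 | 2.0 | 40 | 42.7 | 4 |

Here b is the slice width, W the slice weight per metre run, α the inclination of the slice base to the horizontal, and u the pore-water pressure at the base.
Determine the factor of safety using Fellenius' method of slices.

Ordinary method of slices: FS = Σ[c'·Δl_i + (W_i cosα_i − u_i·Δl_i)·tanφ'] / Σ W_i sinα_i, with Δl_i = b_i / cosα_i.
Slice 1: Δl = 2.7/cos(-7.3°) = 2.722 m; N'_1 = 86·cos(-7.3°) − 12·2.722 = 52.6; c'Δl = 0.82; W sinα = -10.9
Slice 2: Δl = 2.1/cos2.1° = 2.101 m; N'_2 = 174·cos2.1° − 16·2.101 = 140.3; c'Δl = 0.63; W sinα = 6.4
Slice 3: Δl = 1.4/cos9.0° = 1.417 m; N'_3 = 131·cos9.0° − 47·1.417 = 62.8; c'Δl = 0.43; W sinα = 20.5
Slice 4: Δl = 2.0/cos15.9° = 2.080 m; N'_4 = 172·cos15.9° − 24·2.080 = 115.5; c'Δl = 0.62; W sinα = 47.1
Slice 5: Δl = 1.8/cos23.8° = 1.967 m; N'_5 = 130·cos23.8° − 4·1.967 = 111.1; c'Δl = 0.59; W sinα = 52.5
Slice 6: Δl = 2.1/cos32.5° = 2.490 m; N'_6 = 109·cos32.5° − 5·2.490 = 79.5; c'Δl = 0.75; W sinα = 58.6
Slice 7: Δl = 2.0/cos42.7° = 2.721 m; N'_7 = 40·cos42.7° − 4·2.721 = 18.5; c'Δl = 0.82; W sinα = 27.1
Σc'Δl = 4.6 kN/m; ΣN' = 580.2 kN/m; ΣW sinα = 201.2 kN/m
Resisting = 4.6 + 580.2·tan21.3° = 4.6 + 226.2 = 230.9 kN/m
FS = 230.9 / 201.2 = 1.147

FS = 1.15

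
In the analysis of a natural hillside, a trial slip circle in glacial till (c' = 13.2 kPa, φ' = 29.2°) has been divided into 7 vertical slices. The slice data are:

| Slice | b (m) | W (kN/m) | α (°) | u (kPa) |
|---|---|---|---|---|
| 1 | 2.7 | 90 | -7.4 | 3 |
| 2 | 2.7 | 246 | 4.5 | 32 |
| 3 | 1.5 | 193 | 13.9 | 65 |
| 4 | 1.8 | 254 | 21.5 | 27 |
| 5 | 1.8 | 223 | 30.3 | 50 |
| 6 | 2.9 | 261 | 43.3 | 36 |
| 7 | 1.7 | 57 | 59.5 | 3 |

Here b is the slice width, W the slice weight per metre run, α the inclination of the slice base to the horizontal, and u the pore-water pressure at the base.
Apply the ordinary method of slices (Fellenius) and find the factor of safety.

Ordinary method of slices: FS = Σ[c'·Δl_i + (W_i cosα_i − u_i·Δl_i)·tanφ'] / Σ W_i sinα_i, with Δl_i = b_i / cosα_i.
Slice 1: Δl = 2.7/cos(-7.4°) = 2.723 m; N'_1 = 90·cos(-7.4°) − 3·2.723 = 81.1; c'Δl = 35.94; W sinα = -11.6
Slice 2: Δl = 2.7/cos4.5° = 2.708 m; N'_2 = 246·cos4.5° − 32·2.708 = 158.6; c'Δl = 35.75; W sinα = 19.3
Slice 3: Δl = 1.5/cos13.9° = 1.545 m; N'_3 = 193·cos13.9° − 65·1.545 = 86.9; c'Δl = 20.40; W sinα = 46.4
Slice 4: Δl = 1.8/cos21.5° = 1.935 m; N'_4 = 254·cos21.5° − 27·1.935 = 184.1; c'Δl = 25.54; W sinα = 93.1
Slice 5: Δl = 1.8/cos30.3° = 2.085 m; N'_5 = 223·cos30.3° − 50·2.085 = 88.3; c'Δl = 27.52; W sinα = 112.5
Slice 6: Δl = 2.9/cos43.3° = 3.985 m; N'_6 = 261·cos43.3° − 36·3.985 = 46.5; c'Δl = 52.60; W sinα = 179.0
Slice 7: Δl = 1.7/cos59.5° = 3.350 m; N'_7 = 57·cos59.5° − 3·3.350 = 18.9; c'Δl = 44.21; W sinα = 49.1
Σc'Δl = 242.0 kN/m; ΣN' = 664.3 kN/m; ΣW sinα = 487.8 kN/m
Resisting = 242.0 + 664.3·tan29.2° = 242.0 + 371.3 = 613.2 kN/m
FS = 613.2 / 487.8 = 1.257

FS = 1.26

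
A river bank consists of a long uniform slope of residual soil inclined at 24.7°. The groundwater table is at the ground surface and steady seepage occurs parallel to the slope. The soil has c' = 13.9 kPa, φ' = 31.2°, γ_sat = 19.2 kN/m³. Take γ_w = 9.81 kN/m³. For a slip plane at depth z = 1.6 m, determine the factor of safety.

With seepage parallel to the slope and the water table at the surface, the effective normal stress on the slip plane uses the buoyant unit weight γ' = γ_sat − γ_w while the driving shear stress uses γ_sat:
FS = [c' + γ' z cos²β tanφ'] / [γ_sat z sinβ cosβ]
γ' = 19.2 − 9.81 = 9.39 kN/m³
Numerator = 13.9 + 9.39·1.6·cos²24.7°·tan31.2° = 13.9 + 9.39·1.6·0.8254·0.6056 = 21.410 kPa
Denominator = 19.2·1.6·sin24.7°·cos24.7° = 19.2·1.6·0.4179·0.9085 = 11.662 kPa
FS = 21.410 / 11.662 = 1.836

FS = 1.84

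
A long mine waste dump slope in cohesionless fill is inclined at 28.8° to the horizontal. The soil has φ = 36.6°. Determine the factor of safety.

FS = 1.35

For a dry cohesionless infinite slope the factor of safety is FS = tanφ / tanβ.
FS = tan36.6° / tan28.8° = 0.7427 / 0.5498 = 1.351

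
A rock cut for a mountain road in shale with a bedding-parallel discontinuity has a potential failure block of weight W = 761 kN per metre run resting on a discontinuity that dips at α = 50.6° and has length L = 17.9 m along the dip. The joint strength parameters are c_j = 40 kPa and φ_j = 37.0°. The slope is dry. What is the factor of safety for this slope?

Resolving the block weight along and normal to the plane and applying the Mohr–Coulomb strength on the joint:
N' = W cosα = 761·cos50.6° = 483.0 kN/m
Driving force T = W sinα = 761·sin50.6° = 588.1 kN/m
Resisting force R = c_j·L + N'·tanφ_j = 40·17.9 + 483.0·tan37.0° = 716.0 + 364.0 = 1080.0 kN/m
FS = R / T = 1080.0 / 588.1 = 1.837

FS = 1.84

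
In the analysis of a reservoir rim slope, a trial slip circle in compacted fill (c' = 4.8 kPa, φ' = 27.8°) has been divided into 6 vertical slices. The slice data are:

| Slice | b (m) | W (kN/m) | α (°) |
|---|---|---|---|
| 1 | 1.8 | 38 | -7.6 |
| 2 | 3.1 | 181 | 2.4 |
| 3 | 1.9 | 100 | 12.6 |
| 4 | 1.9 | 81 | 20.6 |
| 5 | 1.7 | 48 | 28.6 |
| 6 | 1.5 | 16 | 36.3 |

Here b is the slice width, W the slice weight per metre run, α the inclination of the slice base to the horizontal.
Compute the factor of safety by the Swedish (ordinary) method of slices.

FS = 3.48

Ordinary method of slices: FS = Σ[c'·Δl_i + (W_i cosα_i)·tanφ'] / Σ W_i sinα_i, with Δl_i = b_i / cosα_i.
Slice 1: Δl = 1.8/cos(-7.6°) = 1.816 m; N'_1 = 38·cos(-7.6°) = 37.7; c'Δl = 8.72; W sinα = -5.0
Slice 2: Δl = 3.1/cos2.4° = 3.103 m; N'_2 = 181·cos2.4° = 180.8; c'Δl = 14.89; W sinα = 7.6
Slice 3: Δl = 1.9/cos12.6° = 1.947 m; N'_3 = 100·cos12.6° = 97.6; c'Δl = 9.35; W sinα = 21.8
Slice 4: Δl = 1.9/cos20.6° = 2.030 m; N'_4 = 81·cos20.6° = 75.8; c'Δl = 9.74; W sinα = 28.5
Slice 5: Δl = 1.7/cos28.6° = 1.936 m; N'_5 = 48·cos28.6° = 42.1; c'Δl = 9.29; W sinα = 23.0
Slice 6: Δl = 1.5/cos36.3° = 1.861 m; N'_6 = 16·cos36.3° = 12.9; c'Δl = 8.93; W sinα = 9.5
Σc'Δl = 60.9 kN/m; ΣN' = 447.0 kN/m; ΣW sinα = 85.3 kN/m
Resisting = 60.9 + 447.0·tan27.8° = 60.9 + 235.7 = 296.6 kN/m
FS = 296.6 / 85.3 = 3.476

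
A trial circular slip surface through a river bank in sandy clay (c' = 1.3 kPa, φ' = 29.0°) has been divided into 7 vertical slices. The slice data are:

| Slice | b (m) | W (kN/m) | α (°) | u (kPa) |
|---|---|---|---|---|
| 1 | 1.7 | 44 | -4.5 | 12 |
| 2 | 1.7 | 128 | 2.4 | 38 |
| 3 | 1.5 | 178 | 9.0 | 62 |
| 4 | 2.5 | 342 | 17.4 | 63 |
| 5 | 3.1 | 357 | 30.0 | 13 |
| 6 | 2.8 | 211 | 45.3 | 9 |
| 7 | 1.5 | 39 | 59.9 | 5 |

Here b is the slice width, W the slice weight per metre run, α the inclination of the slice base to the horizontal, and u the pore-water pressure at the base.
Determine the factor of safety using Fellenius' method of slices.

Ordinary method of slices: FS = Σ[c'·Δl_i + (W_i cosα_i − u_i·Δl_i)·tanφ'] / Σ W_i sinα_i, with Δl_i = b_i / cosα_i.
Slice 1: Δl = 1.7/cos(-4.5°) = 1.705 m; N'_1 = 44·cos(-4.5°) − 12·1.705 = 23.4; c'Δl = 2.22; W sinα = -3.5
Slice 2: Δl = 1.7/cos2.4° = 1.701 m; N'_2 = 128·cos2.4° − 38·1.701 = 63.2; c'Δl = 2.21; W sinα = 5.4
Slice 3: Δl = 1.5/cos9.0° = 1.519 m; N'_3 = 178·cos9.0° − 62·1.519 = 81.6; c'Δl = 1.97; W sinα = 27.8
Slice 4: Δl = 2.5/cos17.4° = 2.620 m; N'_4 = 342·cos17.4° − 63·2.620 = 161.3; c'Δl = 3.41; W sinα = 102.3
Slice 5: Δl = 3.1/cos30.0° = 3.580 m; N'_5 = 357·cos30.0° − 13·3.580 = 262.6; c'Δl = 4.65; W sinα = 178.5
Slice 6: Δl = 2.8/cos45.3° = 3.981 m; N'_6 = 211·cos45.3° − 9·3.981 = 112.6; c'Δl = 5.17; W sinα = 150.0
Slice 7: Δl = 1.5/cos59.9° = 2.991 m; N'_7 = 39·cos59.9° − 5·2.991 = 4.6; c'Δl = 3.89; W sinα = 33.7
Σc'Δl = 23.5 kN/m; ΣN' = 709.4 kN/m; ΣW sinα = 494.2 kN/m
Resisting = 23.5 + 709.4·tan29.0° = 23.5 + 393.2 = 416.8 kN/m
FS = 416.8 / 494.2 = 0.843

FS = 0.84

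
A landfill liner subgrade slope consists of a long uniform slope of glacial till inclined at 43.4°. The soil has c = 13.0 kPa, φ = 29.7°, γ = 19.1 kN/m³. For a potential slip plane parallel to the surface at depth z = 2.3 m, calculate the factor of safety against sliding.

For an infinite slope with a slip plane parallel to the surface (no pore pressure): FS = [c + γz cos²β tanφ] / [γz sinβ cosβ].
γz = 19.1·2.3 = 43.93 kN/m²
Numerator = 13.0 + 43.93·cos²43.4°·tan29.7° = 13.0 + 43.93·0.5279·0.5704 = 26.228 kPa
Denominator = 43.93·sin43.4°·cos43.4° = 43.93·0.6871·0.7266 = 21.931 kPa
FS = 26.228 / 21.931 = 1.196

FS = 1.20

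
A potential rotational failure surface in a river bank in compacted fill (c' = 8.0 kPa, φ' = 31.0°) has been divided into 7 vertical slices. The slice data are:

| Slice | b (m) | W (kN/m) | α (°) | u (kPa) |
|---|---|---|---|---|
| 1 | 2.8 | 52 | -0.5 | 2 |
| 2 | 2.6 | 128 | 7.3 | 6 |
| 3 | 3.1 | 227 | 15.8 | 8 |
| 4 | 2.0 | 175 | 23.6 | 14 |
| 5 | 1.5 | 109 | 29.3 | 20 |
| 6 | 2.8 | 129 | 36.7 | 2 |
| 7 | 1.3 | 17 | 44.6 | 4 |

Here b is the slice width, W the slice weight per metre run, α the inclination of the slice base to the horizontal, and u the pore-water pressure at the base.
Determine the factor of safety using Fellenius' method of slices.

FS = 1.82

Ordinary method of slices: FS = Σ[c'·Δl_i + (W_i cosα_i − u_i·Δl_i)·tanφ'] / Σ W_i sinα_i, with Δl_i = b_i / cosα_i.
Slice 1: Δl = 2.8/cos(-0.5°) = 2.800 m; N'_1 = 52·cos(-0.5°) − 2·2.800 = 46.4; c'Δl = 22.40; W sinα = -0.5
Slice 2: Δl = 2.6/cos7.3° = 2.621 m; N'_2 = 128·cos7.3° − 6·2.621 = 111.2; c'Δl = 20.97; W sinα = 16.3
Slice 3: Δl = 3.1/cos15.8° = 3.222 m; N'_3 = 227·cos15.8° − 8·3.222 = 192.6; c'Δl = 25.77; W sinα = 61.8
Slice 4: Δl = 2.0/cos23.6° = 2.183 m; N'_4 = 175·cos23.6° − 14·2.183 = 129.8; c'Δl = 17.46; W sinα = 70.1
Slice 5: Δl = 1.5/cos29.3° = 1.720 m; N'_5 = 109·cos29.3° − 20·1.720 = 60.7; c'Δl = 13.76; W sinα = 53.3
Slice 6: Δl = 2.8/cos36.7° = 3.492 m; N'_6 = 129·cos36.7° − 2·3.492 = 96.4; c'Δl = 27.94; W sinα = 77.1
Slice 7: Δl = 1.3/cos44.6° = 1.826 m; N'_7 = 17·cos44.6° − 4·1.826 = 4.8; c'Δl = 14.61; W sinα = 11.9
Σc'Δl = 142.9 kN/m; ΣN' = 642.0 kN/m; ΣW sinα = 290.1 kN/m
Resisting = 142.9 + 642.0·tan31.0° = 142.9 + 385.7 = 528.7 kN/m
FS = 528.7 / 290.1 = 1.823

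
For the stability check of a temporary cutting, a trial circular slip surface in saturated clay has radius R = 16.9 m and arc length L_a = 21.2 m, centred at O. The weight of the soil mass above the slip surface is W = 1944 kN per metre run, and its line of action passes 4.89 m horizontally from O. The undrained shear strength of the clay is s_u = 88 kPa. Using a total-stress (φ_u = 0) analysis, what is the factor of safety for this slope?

Taking moments about the centre O, the resisting moment is provided by the undrained shear strength acting along the arc:
M_R = s_u·L_a·R = 88·21.20·16.9 = 31528.6 kN·m/m
M_D = W·d = 1944·4.89 = 9506.2 kN·m/m
FS = M_R / M_D = 31528.6 / 9506.2 = 3.317

FS = 3.32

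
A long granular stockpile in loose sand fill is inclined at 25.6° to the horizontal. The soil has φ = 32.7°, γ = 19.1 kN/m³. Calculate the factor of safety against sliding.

For a dry cohesionless infinite slope the factor of safety is FS = tanφ / tanβ.
FS = tan32.7° / tan25.6° = 0.6420 / 0.4791 = 1.340

FS = 1.34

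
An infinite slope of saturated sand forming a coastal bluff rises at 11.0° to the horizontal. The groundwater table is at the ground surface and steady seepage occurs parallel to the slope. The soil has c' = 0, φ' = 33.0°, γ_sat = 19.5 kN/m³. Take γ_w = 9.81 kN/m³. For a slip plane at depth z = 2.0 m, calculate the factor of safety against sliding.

With seepage parallel to the slope and the water table at the surface, the effective normal stress on the slip plane uses the buoyant unit weight γ' = γ_sat − γ_w while the driving shear stress uses γ_sat:
FS = [c' + γ' z cos²β tanφ'] / [γ_sat z sinβ cosβ]
(For c' = 0 this reduces to FS = (γ'/γ_sat)·tanφ'/tanβ.)
γ' = 19.5 − 9.81 = 9.69 kN/m³
Numerator = 0.0 + 9.69·2.0·cos²11.0°·tan33.0° = 0.0 + 9.69·2.0·0.9636·0.6494 = 12.127 kPa
Denominator = 19.5·2.0·sin11.0°·cos11.0° = 19.5·2.0·0.1908·0.9816 = 7.305 kPa
FS = 12.127 / 7.305 = 1.660

FS = 1.66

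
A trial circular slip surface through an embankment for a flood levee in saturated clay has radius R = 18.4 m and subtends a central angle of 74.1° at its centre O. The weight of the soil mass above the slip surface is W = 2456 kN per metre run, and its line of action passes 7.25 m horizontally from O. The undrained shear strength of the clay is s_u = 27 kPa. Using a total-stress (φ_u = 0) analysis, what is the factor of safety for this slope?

FS = 0.66

Taking moments about the centre O, the resisting moment is provided by the undrained shear strength acting along the arc:
Arc length L_a = R·θ = 18.4·(74.1°·π/180) = 18.4·1.2933 = 23.80 m
M_R = s_u·L_a·R = 27·23.80·18.4 = 11822.1 kN·m/m
M_D = W·d = 2456·7.25 = 17806.0 kN·m/m
FS = M_R / M_D = 11822.1 / 17806.0 = 0.664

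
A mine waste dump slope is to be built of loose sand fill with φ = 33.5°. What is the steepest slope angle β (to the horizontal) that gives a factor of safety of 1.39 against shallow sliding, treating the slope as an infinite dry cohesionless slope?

β = 25.5°

For an infinite dry cohesionless slope FS = tanφ/tanβ, so tanβ = tanφ / FS.
tanβ = tan33.5° / 1.39 = 0.6619 / 1.39 = 0.4762
β = arctan(0.4762) = 25.46°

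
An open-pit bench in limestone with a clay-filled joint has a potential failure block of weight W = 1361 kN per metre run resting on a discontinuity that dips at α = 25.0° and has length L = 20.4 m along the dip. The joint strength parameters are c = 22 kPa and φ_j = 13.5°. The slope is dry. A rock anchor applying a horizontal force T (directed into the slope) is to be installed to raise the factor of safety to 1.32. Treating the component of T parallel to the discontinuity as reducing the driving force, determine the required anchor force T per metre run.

Resolving forces along and normal to the sliding plane, with the horizontal anchor force T adding T·sinα to the effective normal force and T·cosα acting up the plane against the driving force:
FS = [cL + (W cosα + T sinα) tanφ_j] / [W sinα − T cosα]
Without the anchor: N' = 1233.5 kN/m, driving T_d = 575.2 kN/m, resisting R = 22·20.4 + 1233.5·tan13.5° = 744.9 kN/m, FS = 1.30.
Setting FS = 1.32 and solving for T:
1.32·(575.2 − T cos25.0°) = 744.9 + T sin25.0°·tan13.5°
T·(sin25.0°·tan13.5° + 1.32·cos25.0°) = 1.32·575.2 − 744.9
T·(0.4226·0.2401 + 1.32·0.9063) = 759.2 − 744.9 = 14.3
T·1.2978 = 14.3
T = 11.0 kN/m

T = 11 kN/m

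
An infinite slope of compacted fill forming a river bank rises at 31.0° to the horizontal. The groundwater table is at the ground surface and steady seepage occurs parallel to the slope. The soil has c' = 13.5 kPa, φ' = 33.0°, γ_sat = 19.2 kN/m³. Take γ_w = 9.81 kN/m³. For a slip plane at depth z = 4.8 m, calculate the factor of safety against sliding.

FS = 0.86

With seepage parallel to the slope and the water table at the surface, the effective normal stress on the slip plane uses the buoyant unit weight γ' = γ_sat − γ_w while the driving shear stress uses γ_sat:
FS = [c' + γ' z cos²β tanφ'] / [γ_sat z sinβ cosβ]
γ' = 19.2 − 9.81 = 9.39 kN/m³
Numerator = 13.5 + 9.39·4.8·cos²31.0°·tan33.0° = 13.5 + 9.39·4.8·0.7347·0.6494 = 35.006 kPa
Denominator = 19.2·4.8·sin31.0°·cos31.0° = 19.2·4.8·0.5150·0.8572 = 40.686 kPa
FS = 35.006 / 40.686 = 0.860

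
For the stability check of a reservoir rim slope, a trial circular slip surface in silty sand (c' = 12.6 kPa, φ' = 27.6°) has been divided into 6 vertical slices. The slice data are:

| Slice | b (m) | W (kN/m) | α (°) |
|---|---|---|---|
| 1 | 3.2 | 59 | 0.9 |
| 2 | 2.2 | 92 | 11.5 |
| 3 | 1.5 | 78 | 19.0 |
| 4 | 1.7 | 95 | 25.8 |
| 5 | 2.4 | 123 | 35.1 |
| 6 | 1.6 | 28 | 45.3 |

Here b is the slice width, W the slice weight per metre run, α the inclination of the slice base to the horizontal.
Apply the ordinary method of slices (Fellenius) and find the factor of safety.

FS = 2.28

Ordinary method of slices: FS = Σ[c'·Δl_i + (W_i cosα_i)·tanφ'] / Σ W_i sinα_i, with Δl_i = b_i / cosα_i.
Slice 1: Δl = 3.2/cos0.9° = 3.200 m; N'_1 = 59·cos0.9° = 59.0; c'Δl = 40.32; W sinα = 0.9
Slice 2: Δl = 2.2/cos11.5° = 2.245 m; N'_2 = 92·cos11.5° = 90.2; c'Δl = 28.29; W sinα = 18.3
Slice 3: Δl = 1.5/cos19.0° = 1.586 m; N'_3 = 78·cos19.0° = 73.8; c'Δl = 19.99; W sinα = 25.4
Slice 4: Δl = 1.7/cos25.8° = 1.888 m; N'_4 = 95·cos25.8° = 85.5; c'Δl = 23.79; W sinα = 41.3
Slice 5: Δl = 2.4/cos35.1° = 2.933 m; N'_5 = 123·cos35.1° = 100.6; c'Δl = 36.96; W sinα = 70.7
Slice 6: Δl = 1.6/cos45.3° = 2.275 m; N'_6 = 28·cos45.3° = 19.7; c'Δl = 28.66; W sinα = 19.9
Σc'Δl = 178.0 kN/m; ΣN' = 428.8 kN/m; ΣW sinα = 176.6 kN/m
Resisting = 178.0 + 428.8·tan27.6° = 178.0 + 224.1 = 402.2 kN/m
FS = 402.2 / 176.6 = 2.277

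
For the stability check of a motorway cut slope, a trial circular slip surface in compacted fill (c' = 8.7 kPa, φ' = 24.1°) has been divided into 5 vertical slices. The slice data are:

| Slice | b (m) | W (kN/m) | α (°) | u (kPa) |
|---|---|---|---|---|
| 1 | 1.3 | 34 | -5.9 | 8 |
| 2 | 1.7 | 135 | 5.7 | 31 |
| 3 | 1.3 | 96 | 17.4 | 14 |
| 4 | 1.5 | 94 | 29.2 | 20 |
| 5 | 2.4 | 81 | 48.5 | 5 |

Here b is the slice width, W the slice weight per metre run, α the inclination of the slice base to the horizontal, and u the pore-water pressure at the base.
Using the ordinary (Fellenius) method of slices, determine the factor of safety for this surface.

FS = 1.39

Ordinary method of slices: FS = Σ[c'·Δl_i + (W_i cosα_i − u_i·Δl_i)·tanφ'] / Σ W_i sinα_i, with Δl_i = b_i / cosα_i.
Slice 1: Δl = 1.3/cos(-5.9°) = 1.307 m; N'_1 = 34·cos(-5.9°) − 8·1.307 = 23.4; c'Δl = 11.37; W sinα = -3.5
Slice 2: Δl = 1.7/cos5.7° = 1.708 m; N'_2 = 135·cos5.7° − 31·1.708 = 81.4; c'Δl = 14.86; W sinα = 13.4
Slice 3: Δl = 1.3/cos17.4° = 1.362 m; N'_3 = 96·cos17.4° − 14·1.362 = 72.5; c'Δl = 11.85; W sinα = 28.7
Slice 4: Δl = 1.5/cos29.2° = 1.718 m; N'_4 = 94·cos29.2° − 20·1.718 = 47.7; c'Δl = 14.95; W sinα = 45.9
Slice 5: Δl = 2.4/cos48.5° = 3.622 m; N'_5 = 81·cos48.5° − 5·3.622 = 35.6; c'Δl = 31.51; W sinα = 60.7
Σc'Δl = 84.5 kN/m; ΣN' = 260.5 kN/m; ΣW sinα = 145.1 kN/m
Resisting = 84.5 + 260.5·tan24.1° = 84.5 + 116.5 = 201.1 kN/m
FS = 201.1 / 145.1 = 1.385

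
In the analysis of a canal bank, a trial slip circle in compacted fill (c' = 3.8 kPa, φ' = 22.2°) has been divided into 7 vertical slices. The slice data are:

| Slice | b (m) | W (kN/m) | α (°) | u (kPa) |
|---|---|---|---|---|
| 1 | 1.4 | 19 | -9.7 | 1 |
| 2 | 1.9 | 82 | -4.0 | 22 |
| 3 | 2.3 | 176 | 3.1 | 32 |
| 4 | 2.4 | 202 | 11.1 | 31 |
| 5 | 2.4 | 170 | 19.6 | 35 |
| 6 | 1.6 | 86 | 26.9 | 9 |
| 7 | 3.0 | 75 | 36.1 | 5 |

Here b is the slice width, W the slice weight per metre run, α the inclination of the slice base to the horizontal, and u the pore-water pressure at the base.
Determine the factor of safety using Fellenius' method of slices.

Ordinary method of slices: FS = Σ[c'·Δl_i + (W_i cosα_i − u_i·Δl_i)·tanφ'] / Σ W_i sinα_i, with Δl_i = b_i / cosα_i.
Slice 1: Δl = 1.4/cos(-9.7°) = 1.420 m; N'_1 = 19·cos(-9.7°) − 1·1.420 = 17.3; c'Δl = 5.40; W sinα = -3.2
Slice 2: Δl = 1.9/cos(-4.0°) = 1.905 m; N'_2 = 82·cos(-4.0°) − 22·1.905 = 39.9; c'Δl = 7.24; W sinα = -5.7
Slice 3: Δl = 2.3/cos3.1° = 2.303 m; N'_3 = 176·cos3.1° − 32·2.303 = 102.0; c'Δl = 8.75; W sinα = 9.5
Slice 4: Δl = 2.4/cos11.1° = 2.446 m; N'_4 = 202·cos11.1° − 31·2.446 = 122.4; c'Δl = 9.29; W sinα = 38.9
Slice 5: Δl = 2.4/cos19.6° = 2.548 m; N'_5 = 170·cos19.6° − 35·2.548 = 71.0; c'Δl = 9.68; W sinα = 57.0
Slice 6: Δl = 1.6/cos26.9° = 1.794 m; N'_6 = 86·cos26.9° − 9·1.794 = 60.5; c'Δl = 6.82; W sinα = 38.9
Slice 7: Δl = 3.0/cos36.1° = 3.713 m; N'_7 = 75·cos36.1° − 5·3.713 = 42.0; c'Δl = 14.11; W sinα = 44.2
Σc'Δl = 61.3 kN/m; ΣN' = 455.2 kN/m; ΣW sinα = 179.6 kN/m
Resisting = 61.3 + 455.2·tan22.2° = 61.3 + 185.8 = 247.1 kN/m
FS = 247.1 / 179.6 = 1.376

FS = 1.38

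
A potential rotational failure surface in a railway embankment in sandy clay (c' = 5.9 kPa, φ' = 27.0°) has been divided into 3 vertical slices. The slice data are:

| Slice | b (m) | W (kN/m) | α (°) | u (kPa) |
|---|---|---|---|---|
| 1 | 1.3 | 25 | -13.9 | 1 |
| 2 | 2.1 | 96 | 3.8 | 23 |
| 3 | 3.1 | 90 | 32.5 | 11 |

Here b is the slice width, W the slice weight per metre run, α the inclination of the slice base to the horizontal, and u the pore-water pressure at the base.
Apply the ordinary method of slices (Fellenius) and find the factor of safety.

FS = 1.97

Ordinary method of slices: FS = Σ[c'·Δl_i + (W_i cosα_i − u_i·Δl_i)·tanφ'] / Σ W_i sinα_i, with Δl_i = b_i / cosα_i.
Slice 1: Δl = 1.3/cos(-13.9°) = 1.339 m; N'_1 = 25·cos(-13.9°) − 1·1.339 = 22.9; c'Δl = 7.90; W sinα = -6.0
Slice 2: Δl = 2.1/cos3.8° = 2.105 m; N'_2 = 96·cos3.8° − 23·2.105 = 47.4; c'Δl = 12.42; W sinα = 6.4
Slice 3: Δl = 3.1/cos32.5° = 3.676 m; N'_3 = 90·cos32.5° − 11·3.676 = 35.5; c'Δl = 21.69; W sinα = 48.4
Σc'Δl = 42.0 kN/m; ΣN' = 105.8 kN/m; ΣW sinα = 48.7 kN/m
Resisting = 42.0 + 105.8·tan27.0° = 42.0 + 53.9 = 95.9 kN/m
FS = 95.9 / 48.7 = 1.969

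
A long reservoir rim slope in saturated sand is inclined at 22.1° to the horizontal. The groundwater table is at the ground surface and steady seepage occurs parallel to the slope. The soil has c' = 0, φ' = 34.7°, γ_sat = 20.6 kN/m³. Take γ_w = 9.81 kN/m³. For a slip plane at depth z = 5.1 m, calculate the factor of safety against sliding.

FS = 0.89

With seepage parallel to the slope and the water table at the surface, the effective normal stress on the slip plane uses the buoyant unit weight γ' = γ_sat − γ_w while the driving shear stress uses γ_sat:
FS = [c' + γ' z cos²β tanφ'] / [γ_sat z sinβ cosβ]
(For c' = 0 this reduces to FS = (γ'/γ_sat)·tanφ'/tanβ.)
γ' = 20.6 − 9.81 = 10.79 kN/m³
Numerator = 0.0 + 10.79·5.1·cos²22.1°·tan34.7° = 0.0 + 10.79·5.1·0.8585·0.6924 = 32.710 kPa
Denominator = 20.6·5.1·sin22.1°·cos22.1° = 20.6·5.1·0.3762·0.9265 = 36.622 kPa
FS = 32.710 / 36.622 = 0.893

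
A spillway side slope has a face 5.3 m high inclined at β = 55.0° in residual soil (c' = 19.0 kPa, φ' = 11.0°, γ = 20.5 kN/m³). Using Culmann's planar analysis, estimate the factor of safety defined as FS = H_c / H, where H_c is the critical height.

H_c = (4c'/γ) · sinβ cosφ' / [1 − cos(β − φ')]
    = (4·19.0/20.5) · sin55.0°·cos11.0° / [1 − cos44.0°]
    = 3.707 · 0.8041 / 0.2807 = 10.62 m
FS = H_c / H = 10.62 / 5.3 = 2.004

FS = 2.00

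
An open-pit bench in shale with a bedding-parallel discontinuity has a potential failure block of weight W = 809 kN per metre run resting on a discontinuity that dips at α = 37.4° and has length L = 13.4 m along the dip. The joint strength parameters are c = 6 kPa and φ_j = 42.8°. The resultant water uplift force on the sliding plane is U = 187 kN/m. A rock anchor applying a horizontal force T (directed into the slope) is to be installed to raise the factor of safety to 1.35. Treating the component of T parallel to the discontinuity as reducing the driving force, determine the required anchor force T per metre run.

T = 98 kN/m

Resolving forces along and normal to the sliding plane, with the horizontal anchor force T adding T·sinα to the effective normal force and T·cosα acting up the plane against the driving force:
FS = [cL + (W cosα − U + T sinα) tanφ_j] / [W sinα − T cosα]
Without the anchor: N' = 455.7 kN/m, driving T_d = 491.4 kN/m, resisting R = 6·13.4 + 455.7·tan42.8° = 502.4 kN/m, FS = 1.02.
Setting FS = 1.35 and solving for T:
1.35·(491.4 − T cos37.4°) = 502.4 + T sin37.4°·tan42.8°
T·(sin37.4°·tan42.8° + 1.35·cos37.4°) = 1.35·491.4 − 502.4
T·(0.6074·0.9260 + 1.35·0.7944) = 663.3 − 502.4 = 161.0
T·1.6349 = 161.0
T = 98.5 kN/m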